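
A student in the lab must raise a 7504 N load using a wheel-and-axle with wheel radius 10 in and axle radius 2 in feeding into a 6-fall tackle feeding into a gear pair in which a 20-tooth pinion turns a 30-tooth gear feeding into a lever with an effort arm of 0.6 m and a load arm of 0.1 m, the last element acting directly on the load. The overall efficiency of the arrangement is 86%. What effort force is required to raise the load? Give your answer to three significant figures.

32.3 N

Wheel-and-axle MA = R/r = 10/2 = 5.
Block-and-tackle MA = number of supporting rope parts = 6.
Gear pair MA = 30/20 = 1.5.
Lever MA = effort arm / load arm = 0.6/0.1 = 6.
Combined ideal MA = 5 × 6 × 1.5 × 6 = 270.
Actual MA = 270 × 0.86 = 232.2.
Effort = load / actual MA = 7504 / 232.2 = 32.317 N.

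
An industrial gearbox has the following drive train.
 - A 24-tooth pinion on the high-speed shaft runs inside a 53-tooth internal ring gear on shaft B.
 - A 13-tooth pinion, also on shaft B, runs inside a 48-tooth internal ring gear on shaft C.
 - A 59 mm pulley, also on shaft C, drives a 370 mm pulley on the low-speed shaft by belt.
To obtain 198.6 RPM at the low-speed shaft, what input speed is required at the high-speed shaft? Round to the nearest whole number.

Overall ratio R = 2.2083 × 3.6923 × 6.2712 = 51.134.
Required input speed = output speed × R = 198.6 × 51.134 = 10155 RPM.

10155 RPM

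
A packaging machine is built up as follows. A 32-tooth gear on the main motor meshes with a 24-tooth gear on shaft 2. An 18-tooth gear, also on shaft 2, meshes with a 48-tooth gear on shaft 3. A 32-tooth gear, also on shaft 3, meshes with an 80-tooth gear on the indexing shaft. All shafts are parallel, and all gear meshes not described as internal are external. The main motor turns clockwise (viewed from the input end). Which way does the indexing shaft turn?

anticlockwise

the main motor → shaft 2: external mesh, 1 reversal → CCW.
shaft 2 → shaft 3: external mesh, 1 reversal → CW.
shaft 3 → the indexing shaft: external mesh, 1 reversal → CCW.
3 reversals in total — an odd number — so the indexing shaft turns opposite to the main motor.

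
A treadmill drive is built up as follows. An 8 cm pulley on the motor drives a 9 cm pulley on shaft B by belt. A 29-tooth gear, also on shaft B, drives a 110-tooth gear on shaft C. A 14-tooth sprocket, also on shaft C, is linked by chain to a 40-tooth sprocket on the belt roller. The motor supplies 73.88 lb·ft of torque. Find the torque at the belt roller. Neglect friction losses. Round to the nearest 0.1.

900.8 lb·ft

After the belt (9/8): 73.88 × 1.125 = 83.115 lb·ft
After the gear mesh (110/29): 83.115 × 3.7931 = 315.26 lb·ft
After the chain (40/14): 315.26 × 2.8571 = 900.75 lb·ft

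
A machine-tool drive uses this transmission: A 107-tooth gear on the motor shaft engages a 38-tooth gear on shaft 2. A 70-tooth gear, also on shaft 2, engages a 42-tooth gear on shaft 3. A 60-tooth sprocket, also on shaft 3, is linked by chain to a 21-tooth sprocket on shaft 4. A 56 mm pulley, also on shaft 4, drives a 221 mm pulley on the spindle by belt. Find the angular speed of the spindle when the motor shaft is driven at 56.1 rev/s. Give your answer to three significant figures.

Gear mesh: ratio = 38/107 = 0.35514, so shaft 2 turns at 56.1 / 0.35514 = 157.97 rev/s.
Gear mesh: ratio = 42/70 = 0.6, so shaft 3 turns at 157.97 / 0.6 = 263.28 rev/s.
Chain: ratio = 21/60 = 0.35, so shaft 4 turns at 263.28 / 0.35 = 752.22 rev/s.
Belt: ratio = 221/56 = 3.9464, so the spindle turns at 752.22 / 3.9464 = 190.61 rev/s.

191 rev/s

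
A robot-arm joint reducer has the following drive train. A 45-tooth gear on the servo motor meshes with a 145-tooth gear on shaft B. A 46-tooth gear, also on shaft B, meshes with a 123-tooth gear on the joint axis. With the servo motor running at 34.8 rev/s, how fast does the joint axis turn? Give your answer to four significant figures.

the servo motor → shaft B (gear mesh, 145/45): 34.8 ÷ 3.2222 = 10.8 rev/s
shaft B → the joint axis (gear mesh, 123/46): 10.8 ÷ 2.6739 = 4.039 rev/s

4.039 rev/s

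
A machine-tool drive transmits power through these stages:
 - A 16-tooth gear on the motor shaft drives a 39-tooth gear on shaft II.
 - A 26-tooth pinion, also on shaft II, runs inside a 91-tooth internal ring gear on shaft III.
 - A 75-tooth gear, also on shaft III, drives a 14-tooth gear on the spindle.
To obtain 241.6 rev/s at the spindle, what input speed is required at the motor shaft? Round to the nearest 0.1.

384.7 rev/s

Overall ratio R = 2.4375 × 3.5 × 0.18667 = 1.5925.
Required input speed = output speed × R = 241.6 × 1.5925 = 384.75 rev/s.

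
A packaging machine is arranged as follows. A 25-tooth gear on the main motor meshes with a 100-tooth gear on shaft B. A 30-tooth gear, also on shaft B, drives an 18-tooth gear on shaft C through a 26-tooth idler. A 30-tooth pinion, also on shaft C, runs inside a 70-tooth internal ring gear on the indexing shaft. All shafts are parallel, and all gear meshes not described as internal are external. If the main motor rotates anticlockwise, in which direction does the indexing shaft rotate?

the main motor → shaft B: external mesh, 1 reversal → CW.
shaft B → shaft C: driver → idler → driven is 2 external meshes, 2 reversals → CW.
shaft C → the indexing shaft: internal mesh, same direction → CW.
3 reversals in total — an odd number — so the indexing shaft turns opposite to the main motor.

clockwise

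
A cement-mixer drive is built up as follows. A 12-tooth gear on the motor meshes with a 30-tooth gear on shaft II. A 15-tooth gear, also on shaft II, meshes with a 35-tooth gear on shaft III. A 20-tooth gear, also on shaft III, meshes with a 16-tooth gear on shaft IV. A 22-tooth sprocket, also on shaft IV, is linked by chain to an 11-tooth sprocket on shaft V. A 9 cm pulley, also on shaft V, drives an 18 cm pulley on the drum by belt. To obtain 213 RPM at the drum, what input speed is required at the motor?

994 RPM

Overall ratio R = 2.5 × 2.3333 × 0.8 × 0.5 × 2 = 4.6667.
Required input speed = output speed × R = 213 × 4.6667 = 994 RPM.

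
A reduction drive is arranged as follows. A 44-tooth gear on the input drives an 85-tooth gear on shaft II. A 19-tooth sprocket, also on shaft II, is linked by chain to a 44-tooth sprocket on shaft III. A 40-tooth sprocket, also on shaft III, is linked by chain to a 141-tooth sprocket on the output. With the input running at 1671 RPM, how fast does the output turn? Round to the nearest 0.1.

the input → shaft II (gear mesh, 85/44): 1671 ÷ 1.9318 = 864.99 RPM
shaft II → shaft III (chain, 44/19): 864.99 ÷ 2.3158 = 373.52 RPM
shaft III → the output (chain, 141/40): 373.52 ÷ 3.525 = 105.96 RPM

106.0 RPM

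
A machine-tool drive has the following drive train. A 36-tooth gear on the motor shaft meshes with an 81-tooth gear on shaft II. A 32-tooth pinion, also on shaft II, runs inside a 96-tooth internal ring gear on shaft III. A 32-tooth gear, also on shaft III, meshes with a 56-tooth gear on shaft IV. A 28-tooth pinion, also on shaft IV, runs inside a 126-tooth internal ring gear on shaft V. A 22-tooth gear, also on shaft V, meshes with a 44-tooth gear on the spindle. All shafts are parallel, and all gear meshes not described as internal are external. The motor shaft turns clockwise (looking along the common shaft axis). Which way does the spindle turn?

counterclockwise

the motor shaft → shaft II: external mesh, 1 reversal → CCW.
shaft II → shaft III: internal mesh, same direction → CCW.
shaft III → shaft IV: external mesh, 1 reversal → CW.
shaft IV → shaft V: internal mesh, same direction → CW.
shaft V → the spindle: external mesh, 1 reversal → CCW.
3 reversals in total — an odd number — so the spindle turns opposite to the motor shaft.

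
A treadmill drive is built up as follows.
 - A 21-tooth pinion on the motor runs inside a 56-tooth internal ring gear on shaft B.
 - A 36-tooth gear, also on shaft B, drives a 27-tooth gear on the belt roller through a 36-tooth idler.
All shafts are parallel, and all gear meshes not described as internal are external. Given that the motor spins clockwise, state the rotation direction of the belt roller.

the motor → shaft B: internal mesh, same direction → CW.
shaft B → the belt roller: driver → idler → driven is 2 external meshes, 2 reversals → CW.
2 reversals in total — an even number — so the belt roller turns the same way as the motor.

clockwise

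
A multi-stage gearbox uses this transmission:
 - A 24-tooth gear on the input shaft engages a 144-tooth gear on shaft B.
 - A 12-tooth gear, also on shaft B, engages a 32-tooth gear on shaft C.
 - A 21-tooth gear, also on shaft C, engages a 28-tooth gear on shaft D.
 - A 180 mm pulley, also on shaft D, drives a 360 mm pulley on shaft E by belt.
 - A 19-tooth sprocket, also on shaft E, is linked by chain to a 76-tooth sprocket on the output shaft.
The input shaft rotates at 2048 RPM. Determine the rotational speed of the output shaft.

the input shaft → shaft B (gear mesh, 144/24): 2048 ÷ 6 = 341.33 RPM
shaft B → shaft C (gear mesh, 32/12): 341.33 ÷ 2.6667 = 128 RPM
shaft C → shaft D (gear mesh, 28/21): 128 ÷ 1.3333 = 96 RPM
shaft D → shaft E (belt, 360/180): 96 ÷ 2 = 48 RPM
shaft E → the output shaft (chain, 76/19): 48 ÷ 4 = 12 RPM

12 RPM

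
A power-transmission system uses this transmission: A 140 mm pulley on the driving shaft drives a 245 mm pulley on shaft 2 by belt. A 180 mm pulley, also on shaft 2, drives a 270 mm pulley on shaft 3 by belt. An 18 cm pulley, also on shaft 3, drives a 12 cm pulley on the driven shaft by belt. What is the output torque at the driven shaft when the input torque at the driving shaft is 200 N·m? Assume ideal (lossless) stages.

350 N·m

After the belt (245/140): 200 × 1.75 = 350 N·m
After the belt (270/180): 350 × 1.5 = 525 N·m
After the belt (12/18): 525 × 0.66667 = 350 N·m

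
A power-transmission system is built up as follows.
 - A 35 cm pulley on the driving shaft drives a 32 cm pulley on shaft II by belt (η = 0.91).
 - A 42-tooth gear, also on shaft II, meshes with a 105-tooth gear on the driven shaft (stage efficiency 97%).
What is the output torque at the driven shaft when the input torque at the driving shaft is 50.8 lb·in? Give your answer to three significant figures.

102 lb·in

Belt: ratio = 32/35 = 0.91429; torque at shaft II = 50.8 × 0.91429 × 0.91 = 42.266 lb·in.
Gear mesh: ratio = 105/42 = 2.5; torque at the driven shaft = 42.266 × 2.5 × 0.97 = 102.49 lb·in.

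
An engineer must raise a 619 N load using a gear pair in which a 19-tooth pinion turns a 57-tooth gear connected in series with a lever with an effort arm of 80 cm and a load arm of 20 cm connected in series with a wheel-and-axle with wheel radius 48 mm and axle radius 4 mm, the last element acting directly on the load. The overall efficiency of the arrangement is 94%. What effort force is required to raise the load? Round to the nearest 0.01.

4.57 N

Gear pair MA = 57/19 = 3.
Lever MA = effort arm / load arm = 80/20 = 4.
Wheel-and-axle MA = R/r = 48/4 = 12.
Combined ideal MA = 3 × 4 × 12 = 144.
Actual MA = 144 × 0.94 = 135.36.
Effort = load / actual MA = 619 / 135.36 = 4.573 N.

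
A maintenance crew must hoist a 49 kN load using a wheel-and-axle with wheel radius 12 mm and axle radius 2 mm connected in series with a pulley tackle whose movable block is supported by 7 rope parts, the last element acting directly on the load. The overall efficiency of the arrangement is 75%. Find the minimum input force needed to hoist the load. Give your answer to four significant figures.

Wheel-and-axle MA = R/r = 12/2 = 6.
Block-and-tackle MA = number of supporting rope parts = 7.
Combined ideal MA = 6 × 7 = 42.
Actual MA = 42 × 0.75 = 31.5.
Effort = load / actual MA = 49 / 31.5 = 1.5556 kN.

1.556 kN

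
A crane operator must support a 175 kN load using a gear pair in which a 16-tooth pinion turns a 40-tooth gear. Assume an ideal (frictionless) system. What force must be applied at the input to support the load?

Gear pair MA = 40/16 = 2.5.
Effort = load / MA = 175 / 2.5 = 70 kN.

70 kN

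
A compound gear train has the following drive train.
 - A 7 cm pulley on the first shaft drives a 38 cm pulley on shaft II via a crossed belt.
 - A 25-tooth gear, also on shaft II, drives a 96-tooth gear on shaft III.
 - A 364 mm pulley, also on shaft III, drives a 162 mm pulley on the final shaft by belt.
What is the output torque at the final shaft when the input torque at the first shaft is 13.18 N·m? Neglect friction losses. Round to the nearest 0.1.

Belt: ratio = 38/7 = 5.4286; torque at shaft II = 13.18 × 5.4286 = 71.549 N·m.
Gear mesh: ratio = 96/25 = 3.84; torque at shaft III = 71.549 × 3.84 = 274.75 N·m.
Belt: ratio = 162/364 = 0.44505; torque at the final shaft = 274.75 × 0.44505 = 122.28 N·m.

122.3 N·m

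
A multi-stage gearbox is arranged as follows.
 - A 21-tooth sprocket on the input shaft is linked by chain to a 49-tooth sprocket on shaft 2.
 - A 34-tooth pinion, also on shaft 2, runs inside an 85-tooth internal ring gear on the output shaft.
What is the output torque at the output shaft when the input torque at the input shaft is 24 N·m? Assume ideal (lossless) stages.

140 N·m

Chain: ratio = 49/21 = 2.3333; torque at shaft 2 = 24 × 2.3333 = 56 N·m.
Internal gear: ratio = 85/34 = 2.5; torque at the output shaft = 56 × 2.5 = 140 N·m.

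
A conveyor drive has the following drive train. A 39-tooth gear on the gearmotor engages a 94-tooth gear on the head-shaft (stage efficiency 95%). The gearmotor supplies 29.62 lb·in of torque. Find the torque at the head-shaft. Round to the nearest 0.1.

After the gear mesh (94/39): 29.62 × 2.4103 × 0.95 = 67.822 lb·in

67.8 lb·in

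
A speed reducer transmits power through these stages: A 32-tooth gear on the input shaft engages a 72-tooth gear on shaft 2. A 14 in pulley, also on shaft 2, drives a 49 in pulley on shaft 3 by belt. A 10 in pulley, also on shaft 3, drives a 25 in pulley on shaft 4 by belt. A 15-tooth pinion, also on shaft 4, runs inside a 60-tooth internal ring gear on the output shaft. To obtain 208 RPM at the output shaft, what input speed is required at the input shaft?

Overall ratio R = 2.25 × 3.5 × 2.5 × 4 = 78.75.
Required input speed = output speed × R = 208 × 78.75 = 16380 RPM.

16380 RPM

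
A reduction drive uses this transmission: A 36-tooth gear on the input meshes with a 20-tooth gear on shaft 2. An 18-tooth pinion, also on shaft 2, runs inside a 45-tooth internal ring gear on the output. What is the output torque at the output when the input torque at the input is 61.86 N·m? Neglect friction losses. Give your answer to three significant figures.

85.9 N·m

After the gear mesh (20/36): 61.86 × 0.55556 = 34.367 N·m
After the internal gear (45/18): 34.367 × 2.5 = 85.917 N·m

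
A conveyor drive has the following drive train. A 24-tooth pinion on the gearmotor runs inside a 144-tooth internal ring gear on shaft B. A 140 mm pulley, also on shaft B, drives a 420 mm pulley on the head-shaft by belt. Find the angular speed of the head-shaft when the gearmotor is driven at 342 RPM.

internal gear 144/24 = 6 → 342/6 = 57 RPM
belt 420/140 = 3 → 57/3 = 19 RPM

19 RPM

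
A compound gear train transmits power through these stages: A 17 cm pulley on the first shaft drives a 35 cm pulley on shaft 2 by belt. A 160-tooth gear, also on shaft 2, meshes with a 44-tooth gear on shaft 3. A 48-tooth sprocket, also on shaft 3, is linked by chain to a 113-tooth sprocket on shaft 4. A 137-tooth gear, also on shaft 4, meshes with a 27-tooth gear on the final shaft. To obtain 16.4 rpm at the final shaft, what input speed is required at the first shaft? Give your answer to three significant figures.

Overall ratio R = 2.0588 × 0.275 × 2.3542 × 0.19708 = 0.26268.
Required input speed = output speed × R = 16.4 × 0.26268 = 4.308 rpm.

4.31 rpm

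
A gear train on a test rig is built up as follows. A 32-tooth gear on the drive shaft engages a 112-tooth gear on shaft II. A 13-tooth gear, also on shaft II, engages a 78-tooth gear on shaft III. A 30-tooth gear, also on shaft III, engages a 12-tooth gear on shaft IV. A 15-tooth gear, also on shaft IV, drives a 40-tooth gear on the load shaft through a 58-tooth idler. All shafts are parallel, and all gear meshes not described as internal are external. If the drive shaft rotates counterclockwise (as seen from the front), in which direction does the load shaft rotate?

the drive shaft → shaft II: external mesh, 1 reversal → CW.
shaft II → shaft III: external mesh, 1 reversal → CCW.
shaft III → shaft IV: external mesh, 1 reversal → CW.
shaft IV → the load shaft: driver → idler → driven is 2 external meshes, 2 reversals → CW.
5 reversals in total — an odd number — so the load shaft turns opposite to the drive shaft.

clockwise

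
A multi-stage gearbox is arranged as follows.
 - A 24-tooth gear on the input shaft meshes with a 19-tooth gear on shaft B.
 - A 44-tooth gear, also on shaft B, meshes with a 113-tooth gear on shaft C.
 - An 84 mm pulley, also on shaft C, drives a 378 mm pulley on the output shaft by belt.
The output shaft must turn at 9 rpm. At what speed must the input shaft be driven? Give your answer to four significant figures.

Overall ratio R = 0.79167 × 2.5682 × 4.5 = 9.1491.
Required input speed = output speed × R = 9 × 9.1491 = 82.342 rpm.

82.34 rpm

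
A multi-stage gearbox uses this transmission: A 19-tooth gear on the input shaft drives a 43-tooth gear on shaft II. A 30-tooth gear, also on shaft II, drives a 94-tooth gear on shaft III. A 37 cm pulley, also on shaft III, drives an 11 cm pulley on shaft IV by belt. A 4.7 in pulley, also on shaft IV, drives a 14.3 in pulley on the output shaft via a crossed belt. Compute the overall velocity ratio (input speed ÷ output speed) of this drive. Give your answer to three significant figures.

Each stage contributes driven/driver: gear mesh 43/19 = 2.2632, gear mesh 94/30 = 3.1333, belt 11/37 = 0.2973, belt 14.3/4.7 = 3.0426.
Overall: 2.2632 × 3.1333 × 0.2973 × 3.0426 = 6.4143.

6.41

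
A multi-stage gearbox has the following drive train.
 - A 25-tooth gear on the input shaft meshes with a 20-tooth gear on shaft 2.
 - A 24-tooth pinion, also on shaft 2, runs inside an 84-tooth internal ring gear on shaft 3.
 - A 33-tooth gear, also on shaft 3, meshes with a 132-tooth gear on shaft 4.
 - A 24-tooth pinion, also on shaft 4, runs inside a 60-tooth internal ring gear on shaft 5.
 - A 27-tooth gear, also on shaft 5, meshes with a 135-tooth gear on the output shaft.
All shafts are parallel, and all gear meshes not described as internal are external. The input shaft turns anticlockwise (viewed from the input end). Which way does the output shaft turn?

the input shaft → shaft 2: external mesh, 1 reversal → CW.
shaft 2 → shaft 3: internal mesh, same direction → CW.
shaft 3 → shaft 4: external mesh, 1 reversal → CCW.
shaft 4 → shaft 5: internal mesh, same direction → CCW.
shaft 5 → the output shaft: external mesh, 1 reversal → CW.
3 reversals in total — an odd number — so the output shaft turns opposite to the input shaft.

clockwise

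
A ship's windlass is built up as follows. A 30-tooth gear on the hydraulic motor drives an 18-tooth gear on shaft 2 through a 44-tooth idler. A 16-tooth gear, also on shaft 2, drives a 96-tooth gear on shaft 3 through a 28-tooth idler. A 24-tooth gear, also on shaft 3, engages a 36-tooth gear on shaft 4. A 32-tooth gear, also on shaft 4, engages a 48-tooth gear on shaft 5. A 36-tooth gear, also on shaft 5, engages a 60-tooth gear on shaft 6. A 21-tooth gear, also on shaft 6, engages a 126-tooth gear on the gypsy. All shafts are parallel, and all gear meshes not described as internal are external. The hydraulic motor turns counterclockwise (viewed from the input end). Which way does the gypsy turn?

the hydraulic motor → shaft 2: driver → idler → driven is 2 external meshes, 2 reversals → CCW.
shaft 2 → shaft 3: driver → idler → driven is 2 external meshes, 2 reversals → CCW.
shaft 3 → shaft 4: external mesh, 1 reversal → CW.
shaft 4 → shaft 5: external mesh, 1 reversal → CCW.
shaft 5 → shaft 6: external mesh, 1 reversal → CW.
shaft 6 → the gypsy: external mesh, 1 reversal → CCW.
8 reversals in total — an even number — so the gypsy turns the same way as the hydraulic motor.

counterclockwise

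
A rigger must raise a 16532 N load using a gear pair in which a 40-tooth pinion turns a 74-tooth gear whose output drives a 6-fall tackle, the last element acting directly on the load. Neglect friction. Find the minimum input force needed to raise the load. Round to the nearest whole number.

1489 N

Gear pair MA = 74/40 = 1.85.
Block-and-tackle MA = number of supporting rope parts = 6.
Combined ideal MA = 1.85 × 6 = 11.1.
Effort = load / MA = 16532 / 11.1 = 1489.4 N.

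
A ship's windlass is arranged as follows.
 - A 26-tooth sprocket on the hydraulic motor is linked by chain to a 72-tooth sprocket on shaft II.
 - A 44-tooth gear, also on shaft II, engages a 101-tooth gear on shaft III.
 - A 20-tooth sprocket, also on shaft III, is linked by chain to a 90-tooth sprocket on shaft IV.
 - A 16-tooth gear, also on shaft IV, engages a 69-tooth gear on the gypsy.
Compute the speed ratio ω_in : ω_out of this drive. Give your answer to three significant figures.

123

Each stage contributes driven/driver: chain 72/26 = 2.7692, gear mesh 101/44 = 2.2955, chain 90/20 = 4.5, gear mesh 69/16 = 4.3125.
Overall: 2.7692 × 2.2955 × 4.5 × 4.3125 = 123.36.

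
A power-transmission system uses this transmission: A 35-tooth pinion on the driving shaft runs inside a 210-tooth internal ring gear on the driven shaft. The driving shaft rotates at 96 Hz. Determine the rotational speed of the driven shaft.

Internal gear: ratio = 210/35 = 6, so the driven shaft turns at 96 / 6 = 16 Hz.

16 Hz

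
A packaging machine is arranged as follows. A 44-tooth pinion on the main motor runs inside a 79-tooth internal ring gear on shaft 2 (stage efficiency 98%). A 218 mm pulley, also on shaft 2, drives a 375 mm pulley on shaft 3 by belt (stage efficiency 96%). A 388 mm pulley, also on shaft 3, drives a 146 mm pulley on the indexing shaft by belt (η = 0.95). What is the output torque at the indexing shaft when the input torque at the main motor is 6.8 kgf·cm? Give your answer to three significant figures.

7.06 kgf·cm

After the internal gear (79/44): 6.8 × 1.7955 × 0.98 = 11.965 kgf·cm
After the belt (375/218): 11.965 × 1.7202 × 0.96 = 19.759 kgf·cm
After the belt (146/388): 19.759 × 0.37629 × 0.95 = 7.0632 kgf·cm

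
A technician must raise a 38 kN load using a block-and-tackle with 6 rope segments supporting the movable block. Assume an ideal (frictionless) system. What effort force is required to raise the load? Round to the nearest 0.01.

Block-and-tackle MA = number of supporting rope parts = 6.
Effort = load / MA = 38 / 6 = 6.3333 kN.

6.33 kN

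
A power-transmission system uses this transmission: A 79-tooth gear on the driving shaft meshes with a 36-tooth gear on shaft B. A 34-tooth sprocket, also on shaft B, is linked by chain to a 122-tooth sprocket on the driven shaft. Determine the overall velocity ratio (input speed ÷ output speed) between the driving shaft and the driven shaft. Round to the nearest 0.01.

Each stage contributes driven/driver: gear mesh 36/79 = 0.4557, chain 122/34 = 3.5882.
Overall: 0.4557 × 3.5882 = 1.6351.

1.64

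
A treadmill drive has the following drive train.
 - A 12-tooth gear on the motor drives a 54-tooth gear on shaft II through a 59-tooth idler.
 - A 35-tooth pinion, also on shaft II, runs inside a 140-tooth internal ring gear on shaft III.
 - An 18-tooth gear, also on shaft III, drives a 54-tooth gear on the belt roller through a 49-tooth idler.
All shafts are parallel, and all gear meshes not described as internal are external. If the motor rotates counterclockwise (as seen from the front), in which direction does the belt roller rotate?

counterclockwise

the motor → shaft II: driver → idler → driven is 2 external meshes, 2 reversals → CCW.
shaft II → shaft III: internal mesh, same direction → CCW.
shaft III → the belt roller: driver → idler → driven is 2 external meshes, 2 reversals → CCW.
4 reversals in total — an even number — so the belt roller turns the same way as the motor.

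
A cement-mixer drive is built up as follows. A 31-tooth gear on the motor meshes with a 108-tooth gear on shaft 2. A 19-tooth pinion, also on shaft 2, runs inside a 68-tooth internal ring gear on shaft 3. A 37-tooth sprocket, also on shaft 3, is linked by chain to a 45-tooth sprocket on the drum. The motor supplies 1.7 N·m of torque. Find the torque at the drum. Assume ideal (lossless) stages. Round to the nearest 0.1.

gear mesh 108/31 = 3.4839 → τ = 1.7·3.4839 = 5.9226 N·m
internal gear 68/19 = 3.5789 → τ = 5.9226·3.5789 = 21.197 N·m
chain 45/37 = 1.2162 → τ = 21.197·1.2162 = 25.78 N·m

25.8 N·m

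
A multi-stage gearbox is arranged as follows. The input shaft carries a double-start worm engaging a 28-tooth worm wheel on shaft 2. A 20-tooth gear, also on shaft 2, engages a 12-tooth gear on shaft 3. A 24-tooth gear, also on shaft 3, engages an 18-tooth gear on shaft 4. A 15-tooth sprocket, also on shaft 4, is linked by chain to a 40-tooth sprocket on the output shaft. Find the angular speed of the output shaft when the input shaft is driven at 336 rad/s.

the input shaft → shaft 2 (worm, 28/2): 336 ÷ 14 = 24 rad/s
shaft 2 → shaft 3 (gear mesh, 12/20): 24 ÷ 0.6 = 40 rad/s
shaft 3 → shaft 4 (gear mesh, 18/24): 40 ÷ 0.75 = 53.333 rad/s
shaft 4 → the output shaft (chain, 40/15): 53.333 ÷ 2.6667 = 20 rad/s

20 rad/s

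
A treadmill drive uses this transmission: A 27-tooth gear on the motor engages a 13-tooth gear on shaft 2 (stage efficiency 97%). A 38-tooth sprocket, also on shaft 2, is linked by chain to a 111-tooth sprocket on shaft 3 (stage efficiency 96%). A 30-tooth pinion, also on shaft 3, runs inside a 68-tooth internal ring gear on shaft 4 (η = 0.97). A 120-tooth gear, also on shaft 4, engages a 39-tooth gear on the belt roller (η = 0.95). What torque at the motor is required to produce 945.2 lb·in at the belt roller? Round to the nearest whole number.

1063 lb·in

Overall ratio R = 0.48148 × 2.9211 × 2.2667 × 0.325 = 1.0361; overall efficiency η = 0.97 × 0.96 × 0.97 × 0.95 = 0.8581.
Input torque = output torque / (R × η) = 945.2 / (1.0361 × 0.8581) = 1063.2 lb·in.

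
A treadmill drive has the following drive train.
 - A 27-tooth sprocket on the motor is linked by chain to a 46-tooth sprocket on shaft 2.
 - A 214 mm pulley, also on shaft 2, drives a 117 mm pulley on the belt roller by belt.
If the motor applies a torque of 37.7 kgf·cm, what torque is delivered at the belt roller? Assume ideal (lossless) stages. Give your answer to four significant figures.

chain 46/27 = 1.7037 → τ = 37.7·1.7037 = 64.23 kgf·cm
belt 117/214 = 0.54673 → τ = 64.23·0.54673 = 35.116 kgf·cm

35.12 kgf·cm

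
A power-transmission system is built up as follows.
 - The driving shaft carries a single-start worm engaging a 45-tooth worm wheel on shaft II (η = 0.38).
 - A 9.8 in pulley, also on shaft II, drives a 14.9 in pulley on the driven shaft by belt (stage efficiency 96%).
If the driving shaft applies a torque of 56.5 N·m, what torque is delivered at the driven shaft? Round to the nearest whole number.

1410 N·m

Worm: ratio = 45/1 = 45; torque at shaft II = 56.5 × 45 × 0.38 = 966.15 N·m.
Belt: ratio = 14.9/9.8 = 1.5204; torque at the driven shaft = 966.15 × 1.5204 × 0.96 = 1410.2 N·m.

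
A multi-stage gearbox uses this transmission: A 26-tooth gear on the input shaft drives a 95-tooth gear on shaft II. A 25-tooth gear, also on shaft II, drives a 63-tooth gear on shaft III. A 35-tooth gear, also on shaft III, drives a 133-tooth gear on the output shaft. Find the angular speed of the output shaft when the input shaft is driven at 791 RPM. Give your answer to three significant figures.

22.6 RPM

gear mesh 95/26 = 3.6538 → 791/3.6538 = 216.48 RPM
gear mesh 63/25 = 2.52 → 216.48/2.52 = 85.906 RPM
gear mesh 133/35 = 3.8 → 85.906/3.8 = 22.607 RPM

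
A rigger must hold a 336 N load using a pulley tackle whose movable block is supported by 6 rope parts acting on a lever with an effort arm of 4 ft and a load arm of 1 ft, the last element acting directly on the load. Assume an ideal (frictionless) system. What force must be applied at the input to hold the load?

Block-and-tackle MA = number of supporting rope parts = 6.
Lever MA = effort arm / load arm = 4/1 = 4.
Combined ideal MA = 6 × 4 = 24.
Effort = load / MA = 336 / 24 = 14 N.

14 N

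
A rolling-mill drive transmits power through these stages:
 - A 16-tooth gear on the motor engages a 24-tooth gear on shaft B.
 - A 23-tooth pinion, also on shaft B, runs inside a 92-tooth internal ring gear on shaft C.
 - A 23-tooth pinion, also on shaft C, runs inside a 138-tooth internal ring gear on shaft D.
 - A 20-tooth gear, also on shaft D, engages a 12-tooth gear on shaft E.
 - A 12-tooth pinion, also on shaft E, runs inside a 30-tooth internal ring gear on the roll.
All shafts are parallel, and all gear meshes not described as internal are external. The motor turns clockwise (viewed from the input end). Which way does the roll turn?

the motor → shaft B: external mesh, 1 reversal → CCW.
shaft B → shaft C: internal mesh, same direction → CCW.
shaft C → shaft D: internal mesh, same direction → CCW.
shaft D → shaft E: external mesh, 1 reversal → CW.
shaft E → the roll: internal mesh, same direction → CW.
2 reversals in total — an even number — so the roll turns the same way as the motor.

clockwise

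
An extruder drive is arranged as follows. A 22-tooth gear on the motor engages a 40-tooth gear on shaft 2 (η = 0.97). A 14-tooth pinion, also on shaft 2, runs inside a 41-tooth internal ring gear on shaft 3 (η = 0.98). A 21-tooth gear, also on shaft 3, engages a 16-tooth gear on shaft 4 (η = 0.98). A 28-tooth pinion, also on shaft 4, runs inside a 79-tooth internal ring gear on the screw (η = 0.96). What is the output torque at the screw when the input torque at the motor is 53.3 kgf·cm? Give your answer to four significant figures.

545.6 kgf·cm

Gear mesh: ratio = 40/22 = 1.8182; torque at shaft 2 = 53.3 × 1.8182 × 0.97 = 94.002 kgf·cm.
Internal gear: ratio = 41/14 = 2.9286; torque at shaft 3 = 94.002 × 2.9286 × 0.98 = 269.79 kgf·cm.
Gear mesh: ratio = 16/21 = 0.7619; torque at shaft 4 = 269.79 × 0.7619 × 0.98 = 201.44 kgf·cm.
Internal gear: ratio = 79/28 = 2.8214; torque at the screw = 201.44 × 2.8214 × 0.96 = 545.61 kgf·cm.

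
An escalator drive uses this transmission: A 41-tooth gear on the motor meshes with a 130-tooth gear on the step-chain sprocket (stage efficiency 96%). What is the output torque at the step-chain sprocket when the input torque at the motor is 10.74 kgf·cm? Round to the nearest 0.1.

Gear mesh: ratio = 130/41 = 3.1707; torque at the step-chain sprocket = 10.74 × 3.1707 × 0.96 = 32.692 kgf·cm.

32.7 kgf·cm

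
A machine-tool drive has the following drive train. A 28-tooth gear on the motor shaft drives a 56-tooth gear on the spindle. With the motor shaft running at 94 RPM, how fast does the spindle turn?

47 RPM

the motor shaft → the spindle (gear mesh, 56/28): 94 ÷ 2 = 47 RPM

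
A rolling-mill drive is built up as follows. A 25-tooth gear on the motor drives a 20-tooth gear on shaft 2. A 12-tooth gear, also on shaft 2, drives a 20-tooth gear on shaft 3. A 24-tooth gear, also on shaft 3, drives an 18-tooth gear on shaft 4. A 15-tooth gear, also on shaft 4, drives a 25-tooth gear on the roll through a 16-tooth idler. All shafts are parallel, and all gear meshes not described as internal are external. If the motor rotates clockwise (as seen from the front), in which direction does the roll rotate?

counterclockwise

the motor → shaft 2: external mesh, 1 reversal → CCW.
shaft 2 → shaft 3: external mesh, 1 reversal → CW.
shaft 3 → shaft 4: external mesh, 1 reversal → CCW.
shaft 4 → the roll: driver → idler → driven is 2 external meshes, 2 reversals → CCW.
5 reversals in total — an odd number — so the roll turns opposite to the motor.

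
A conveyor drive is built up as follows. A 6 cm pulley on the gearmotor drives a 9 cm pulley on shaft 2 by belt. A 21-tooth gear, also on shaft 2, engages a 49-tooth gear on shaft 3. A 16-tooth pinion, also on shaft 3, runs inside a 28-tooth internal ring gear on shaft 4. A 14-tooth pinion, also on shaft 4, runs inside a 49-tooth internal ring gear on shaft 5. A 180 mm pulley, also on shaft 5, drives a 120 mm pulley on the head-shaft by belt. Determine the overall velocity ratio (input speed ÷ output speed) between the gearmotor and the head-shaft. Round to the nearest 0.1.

Each stage contributes driven/driver: belt 9/6 = 1.5, gear mesh 49/21 = 2.3333, internal gear 28/16 = 1.75, internal gear 49/14 = 3.5, belt 120/180 = 0.66667.
Overall: 1.5 × 2.3333 × 1.75 × 3.5 × 0.66667 = 14.292.

14.3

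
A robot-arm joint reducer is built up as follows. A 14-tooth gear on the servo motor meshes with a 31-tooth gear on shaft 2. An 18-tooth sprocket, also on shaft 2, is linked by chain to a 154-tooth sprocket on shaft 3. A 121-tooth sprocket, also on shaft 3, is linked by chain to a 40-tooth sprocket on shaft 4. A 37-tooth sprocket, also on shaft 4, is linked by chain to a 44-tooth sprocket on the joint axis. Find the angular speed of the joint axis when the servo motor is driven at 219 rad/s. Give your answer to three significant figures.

29.4 rad/s

gear mesh 31/14 = 2.2143 → 219/2.2143 = 98.903 rad/s
chain 154/18 = 8.5556 → 98.903/8.5556 = 11.56 rad/s
chain 40/121 = 0.33058 → 11.56/0.33058 = 34.969 rad/s
chain 44/37 = 1.1892 → 34.969/1.1892 = 29.406 rad/s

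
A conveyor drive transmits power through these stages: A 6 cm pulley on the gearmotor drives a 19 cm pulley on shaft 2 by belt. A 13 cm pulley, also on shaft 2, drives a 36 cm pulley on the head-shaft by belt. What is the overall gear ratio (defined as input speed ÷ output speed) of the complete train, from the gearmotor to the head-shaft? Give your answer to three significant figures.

Each stage contributes driven/driver: belt 19/6 = 3.1667, belt 36/13 = 2.7692.
Overall: 3.1667 × 2.7692 = 8.7692.

8.77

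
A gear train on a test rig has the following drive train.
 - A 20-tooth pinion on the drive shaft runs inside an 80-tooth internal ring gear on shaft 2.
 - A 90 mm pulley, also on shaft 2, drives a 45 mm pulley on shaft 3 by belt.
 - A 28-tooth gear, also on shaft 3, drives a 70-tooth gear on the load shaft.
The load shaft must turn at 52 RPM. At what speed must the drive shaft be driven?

Overall ratio R = 4 × 0.5 × 2.5 = 5.
Required input speed = output speed × R = 52 × 5 = 260 RPM.

260 RPM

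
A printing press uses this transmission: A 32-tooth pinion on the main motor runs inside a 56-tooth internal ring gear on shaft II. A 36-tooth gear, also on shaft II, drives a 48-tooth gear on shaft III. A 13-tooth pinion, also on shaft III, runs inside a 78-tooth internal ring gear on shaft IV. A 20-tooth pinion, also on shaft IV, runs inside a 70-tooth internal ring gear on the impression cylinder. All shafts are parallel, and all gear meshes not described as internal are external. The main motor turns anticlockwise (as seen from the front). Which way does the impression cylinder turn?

the main motor → shaft II: internal mesh, same direction → CCW.
shaft II → shaft III: external mesh, 1 reversal → CW.
shaft III → shaft IV: internal mesh, same direction → CW.
shaft IV → the impression cylinder: internal mesh, same direction → CW.
1 reversal in total — an odd number — so the impression cylinder turns opposite to the main motor.

clockwise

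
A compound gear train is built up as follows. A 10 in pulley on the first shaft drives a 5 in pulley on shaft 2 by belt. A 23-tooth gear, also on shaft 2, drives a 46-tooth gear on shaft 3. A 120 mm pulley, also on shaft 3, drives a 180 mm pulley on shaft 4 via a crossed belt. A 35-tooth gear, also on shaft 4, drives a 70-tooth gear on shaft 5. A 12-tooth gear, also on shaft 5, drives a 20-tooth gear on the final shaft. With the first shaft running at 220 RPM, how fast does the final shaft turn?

44 RPM

the first shaft → shaft 2 (belt, 5/10): 220 ÷ 0.5 = 440 RPM
shaft 2 → shaft 3 (gear mesh, 46/23): 440 ÷ 2 = 220 RPM
shaft 3 → shaft 4 (belt, 180/120): 220 ÷ 1.5 = 146.67 RPM
shaft 4 → shaft 5 (gear mesh, 70/35): 146.67 ÷ 2 = 73.333 RPM
shaft 5 → the final shaft (gear mesh, 20/12): 73.333 ÷ 1.6667 = 44 RPM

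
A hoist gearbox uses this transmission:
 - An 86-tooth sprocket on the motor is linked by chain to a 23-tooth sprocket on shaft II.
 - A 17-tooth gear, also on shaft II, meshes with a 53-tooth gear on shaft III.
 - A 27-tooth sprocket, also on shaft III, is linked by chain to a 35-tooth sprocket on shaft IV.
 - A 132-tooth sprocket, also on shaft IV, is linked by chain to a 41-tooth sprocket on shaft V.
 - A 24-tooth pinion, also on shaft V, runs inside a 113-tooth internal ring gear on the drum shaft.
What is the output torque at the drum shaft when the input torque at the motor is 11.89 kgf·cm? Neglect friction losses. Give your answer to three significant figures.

After the chain (23/86): 11.89 × 0.26744 = 3.1799 kgf·cm
After the gear mesh (53/17): 3.1799 × 3.1176 = 9.9138 kgf·cm
After the chain (35/27): 9.9138 × 1.2963 = 12.851 kgf·cm
After the chain (41/132): 12.851 × 0.31061 = 3.9916 kgf·cm
After the internal gear (113/24): 3.9916 × 4.7083 = 18.794 kgf·cm

18.8 kgf·cm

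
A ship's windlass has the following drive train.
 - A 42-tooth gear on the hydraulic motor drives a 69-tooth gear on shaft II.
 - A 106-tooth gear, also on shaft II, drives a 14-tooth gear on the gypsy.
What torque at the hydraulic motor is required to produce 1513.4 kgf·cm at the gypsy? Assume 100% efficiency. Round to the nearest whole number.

6975 kgf·cm

Overall ratio R = 1.6429 × 0.13208 = 0.21698.
Input torque = output torque / R = 1513.4 / 0.21698 = 6974.8 kgf·cm.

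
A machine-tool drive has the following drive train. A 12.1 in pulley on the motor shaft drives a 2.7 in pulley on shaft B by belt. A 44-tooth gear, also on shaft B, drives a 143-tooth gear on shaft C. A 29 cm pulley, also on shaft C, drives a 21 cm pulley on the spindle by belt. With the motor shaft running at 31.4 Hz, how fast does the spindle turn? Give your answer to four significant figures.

59.79 Hz

belt 2.7/12.1 = 0.22314 → 31.4/0.22314 = 140.72 Hz
gear mesh 143/44 = 3.25 → 140.72/3.25 = 43.298 Hz
belt 21/29 = 0.72414 → 43.298/0.72414 = 59.792 Hz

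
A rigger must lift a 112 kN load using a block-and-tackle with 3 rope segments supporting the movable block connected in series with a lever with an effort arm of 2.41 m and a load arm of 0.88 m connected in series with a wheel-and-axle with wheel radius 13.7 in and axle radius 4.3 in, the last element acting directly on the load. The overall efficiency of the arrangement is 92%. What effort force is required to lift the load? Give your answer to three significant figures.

Block-and-tackle MA = number of supporting rope parts = 3.
Lever MA = effort arm / load arm = 2.41/0.88 = 2.7386.
Wheel-and-axle MA = R/r = 13.7/4.3 = 3.186.
Combined ideal MA = 3 × 2.7386 × 3.186 = 26.176.
Actual MA = 26.176 × 0.92 = 24.082.
Effort = load / actual MA = 112 / 24.082 = 4.6507 kN.

4.65 kN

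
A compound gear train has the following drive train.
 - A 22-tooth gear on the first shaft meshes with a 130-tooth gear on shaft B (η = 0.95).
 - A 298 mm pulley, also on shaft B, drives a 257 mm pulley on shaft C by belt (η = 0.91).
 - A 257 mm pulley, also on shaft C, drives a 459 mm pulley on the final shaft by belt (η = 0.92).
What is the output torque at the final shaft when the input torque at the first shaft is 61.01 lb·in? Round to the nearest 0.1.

Gear mesh: ratio = 130/22 = 5.9091; torque at shaft B = 61.01 × 5.9091 × 0.95 = 342.49 lb·in.
Belt: ratio = 257/298 = 0.86242; torque at shaft C = 342.49 × 0.86242 × 0.91 = 268.78 lb·in.
Belt: ratio = 459/257 = 1.786; torque at the final shaft = 268.78 × 1.786 × 0.92 = 441.64 lb·in.

441.6 lb·in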